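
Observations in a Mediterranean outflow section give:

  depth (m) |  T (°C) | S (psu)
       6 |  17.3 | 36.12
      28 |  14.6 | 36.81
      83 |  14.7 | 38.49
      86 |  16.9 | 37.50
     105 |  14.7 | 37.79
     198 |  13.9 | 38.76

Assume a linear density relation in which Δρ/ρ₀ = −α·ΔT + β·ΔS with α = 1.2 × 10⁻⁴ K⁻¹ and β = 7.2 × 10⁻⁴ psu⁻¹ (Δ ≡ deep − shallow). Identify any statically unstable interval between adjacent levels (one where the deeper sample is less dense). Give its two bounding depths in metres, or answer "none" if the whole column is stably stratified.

Evaluate Δρ/ρ₀ = −αΔT + βΔS across each adjacent pair:
  6–28 m: −αΔT+βΔS = −(1.2 × 10⁻⁴)(-2.7)+(7.2 × 10⁻⁴)(+0.69) = 8.2 × 10⁻⁴ → stable
  28–83 m: −αΔT+βΔS = −(1.2 × 10⁻⁴)(+0.1)+(7.2 × 10⁻⁴)(+1.68) = 1.2 × 10⁻³ → stable
  83–86 m: −αΔT+βΔS = −(1.2 × 10⁻⁴)(+2.2)+(7.2 × 10⁻⁴)(-0.99) = -9.8 × 10⁻⁴ → UNSTABLE
  86–105 m: −αΔT+βΔS = −(1.2 × 10⁻⁴)(-2.2)+(7.2 × 10⁻⁴)(+0.29) = 4.7 × 10⁻⁴ → stable
  105–198 m: −αΔT+βΔS = −(1.2 × 10⁻⁴)(-0.8)+(7.2 × 10⁻⁴)(+0.97) = 7.9 × 10⁻⁴ → stable
The 83–86 m interval has Δρ < 0: lighter water underlies denser water.

83–86 m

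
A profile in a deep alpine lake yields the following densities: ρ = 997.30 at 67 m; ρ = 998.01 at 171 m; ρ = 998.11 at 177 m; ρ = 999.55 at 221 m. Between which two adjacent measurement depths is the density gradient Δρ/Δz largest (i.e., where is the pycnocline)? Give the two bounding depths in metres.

177–221 m

Compute the density gradient over each adjacent pair:
  67–171 m: Δρ/Δz = 0.71/104 = 6.8 × 10⁻³ kg m⁻⁴
  171–177 m: Δρ/Δz = 0.10/6 = 0.017 kg m⁻⁴
  177–221 m: Δρ/Δz = 1.44/44 = 0.033 kg m⁻⁴
The largest gradient is in the 177–221 m interval — the pycnocline.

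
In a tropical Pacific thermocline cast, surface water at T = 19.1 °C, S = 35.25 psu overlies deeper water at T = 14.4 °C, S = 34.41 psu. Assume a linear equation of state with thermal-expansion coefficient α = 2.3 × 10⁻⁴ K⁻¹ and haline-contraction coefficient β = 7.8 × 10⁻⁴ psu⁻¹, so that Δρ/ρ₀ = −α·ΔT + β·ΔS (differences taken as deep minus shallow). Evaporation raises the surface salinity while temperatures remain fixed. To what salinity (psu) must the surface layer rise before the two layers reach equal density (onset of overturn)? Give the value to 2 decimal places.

Neutral buoyancy requires −α(T_deep − T_surf) + β(S_deep − S_surf′) = 0.
S_surf′ = S_deep − (α/β)·ΔT = 34.41 − (2.3 × 10⁻⁴/7.8 × 10⁻⁴)·(-4.7) = 35.7959 psu.
Increase required: 35.7959 − 35.25 = 0.5459 psu.

35.80 psu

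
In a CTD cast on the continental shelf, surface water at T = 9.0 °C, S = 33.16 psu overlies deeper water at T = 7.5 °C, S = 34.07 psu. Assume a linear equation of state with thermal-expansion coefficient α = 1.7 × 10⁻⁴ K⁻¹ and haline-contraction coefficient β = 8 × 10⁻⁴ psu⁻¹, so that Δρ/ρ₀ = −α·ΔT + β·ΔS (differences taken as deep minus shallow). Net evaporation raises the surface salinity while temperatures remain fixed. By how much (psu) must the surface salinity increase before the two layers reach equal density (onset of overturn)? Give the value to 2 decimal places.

1.23 psu

Neutral buoyancy requires −α(T_deep − T_surf) + β(S_deep − S_surf′) = 0.
S_surf′ = S_deep − (α/β)·ΔT = 34.07 − (1.7 × 10⁻⁴/8 × 10⁻⁴)·(-1.5) = 34.3888 psu.
Increase required: 34.3888 − 33.16 = 1.2288 psu.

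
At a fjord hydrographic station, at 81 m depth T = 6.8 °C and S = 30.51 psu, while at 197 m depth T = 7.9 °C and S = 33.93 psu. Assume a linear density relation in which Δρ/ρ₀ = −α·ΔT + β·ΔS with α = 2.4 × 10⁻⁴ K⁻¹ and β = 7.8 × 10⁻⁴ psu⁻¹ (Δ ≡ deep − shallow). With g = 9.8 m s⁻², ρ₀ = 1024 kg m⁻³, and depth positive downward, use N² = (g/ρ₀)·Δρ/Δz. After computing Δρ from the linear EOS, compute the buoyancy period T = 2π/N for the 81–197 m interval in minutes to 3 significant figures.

7.35 min

ΔT = +1.1 K, ΔS = +3.42 psu (deep − shallow).
Δρ/ρ₀ = −αΔT + βΔS = -2.64 × 10⁻⁴ + 2.6676 × 10⁻³ = 2.4036 × 10⁻³, so Δρ ≈ 2.461 kg m⁻³.
N² = (g/ρ₀)·Δρ/Δz = g·(Δρ/ρ₀)/Δz = 9.8 × 2.4036 × 10⁻³ / 116 = 2.0306 × 10⁻⁴ s⁻².
N = √(2.0306 × 10⁻⁴) = 0.014250 rad s⁻¹ → T = 2π/N = 440.93 s = 7.3488 min ≈ 7.35 min.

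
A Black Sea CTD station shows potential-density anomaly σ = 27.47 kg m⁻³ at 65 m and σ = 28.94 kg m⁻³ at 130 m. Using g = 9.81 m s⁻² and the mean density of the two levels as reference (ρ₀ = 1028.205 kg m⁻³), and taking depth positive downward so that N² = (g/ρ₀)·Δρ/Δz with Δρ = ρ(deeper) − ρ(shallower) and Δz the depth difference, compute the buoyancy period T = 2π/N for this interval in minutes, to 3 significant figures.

Δρ = 1028.94 − 1027.47 = 1.47 kg m⁻³ over Δz = 130 − 65 = 65 m.
N² = (9.81/1028.205) × (1.47/65) = 2.1577 × 10⁻⁴ s⁻².
N = √(2.1577 × 10⁻⁴) = 0.014689 rad s⁻¹, so T = 2π/N = 427.75 s = 7.1292 min ≈ 7.13 min.

7.13 min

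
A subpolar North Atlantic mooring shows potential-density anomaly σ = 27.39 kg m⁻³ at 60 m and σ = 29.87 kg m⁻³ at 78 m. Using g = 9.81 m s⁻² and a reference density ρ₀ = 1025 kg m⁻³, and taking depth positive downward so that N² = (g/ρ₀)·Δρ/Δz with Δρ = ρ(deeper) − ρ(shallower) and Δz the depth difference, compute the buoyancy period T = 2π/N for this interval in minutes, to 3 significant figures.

Δρ = 1029.87 − 1027.39 = 2.48 kg m⁻³ over Δz = 78 − 60 = 18 m.
N² = (9.81/1025) × (2.48/18) = 1.3186 × 10⁻³ s⁻².
N = √(1.3186 × 10⁻³) = 0.036313 rad s⁻¹, so T = 2π/N = 173.03 s = 2.8838 min ≈ 2.88 min.
A positive N² confirms static stability across the interval.

2.88 min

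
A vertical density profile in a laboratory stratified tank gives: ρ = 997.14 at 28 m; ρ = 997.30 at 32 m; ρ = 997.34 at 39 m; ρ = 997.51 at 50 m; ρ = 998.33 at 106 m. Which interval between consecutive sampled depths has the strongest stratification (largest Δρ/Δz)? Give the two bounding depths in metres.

Compute the density gradient over each adjacent pair:
  28–32 m: Δρ/Δz = 0.16/4 = 0.040 kg m⁻⁴
  32–39 m: Δρ/Δz = 0.04/7 = 5.7 × 10⁻³ kg m⁻⁴
  39–50 m: Δρ/Δz = 0.17/11 = 0.015 kg m⁻⁴
  50–106 m: Δρ/Δz = 0.82/56 = 0.015 kg m⁻⁴
The largest gradient is in the 28–32 m interval — the pycnocline.

28–32 m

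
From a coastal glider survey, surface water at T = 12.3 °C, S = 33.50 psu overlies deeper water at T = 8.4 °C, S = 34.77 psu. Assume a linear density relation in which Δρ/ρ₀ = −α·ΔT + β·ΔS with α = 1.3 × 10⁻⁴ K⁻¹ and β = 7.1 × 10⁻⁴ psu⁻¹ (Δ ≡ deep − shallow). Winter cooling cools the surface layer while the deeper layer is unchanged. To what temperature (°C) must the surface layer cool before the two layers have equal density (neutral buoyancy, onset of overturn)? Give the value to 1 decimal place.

Neutral buoyancy requires Δρ = 0, i.e. −α(T_deep − T_surf′) + β(S_deep − S_surf) = 0.
T_surf′ = T_deep − (β/α)·ΔS = 8.4 − (7.1 × 10⁻⁴/1.3 × 10⁻⁴)·(+1.27) = 1.464 °C.
Cooling required: 12.3 − (1.464) = 10.836 °C.

1.5 °C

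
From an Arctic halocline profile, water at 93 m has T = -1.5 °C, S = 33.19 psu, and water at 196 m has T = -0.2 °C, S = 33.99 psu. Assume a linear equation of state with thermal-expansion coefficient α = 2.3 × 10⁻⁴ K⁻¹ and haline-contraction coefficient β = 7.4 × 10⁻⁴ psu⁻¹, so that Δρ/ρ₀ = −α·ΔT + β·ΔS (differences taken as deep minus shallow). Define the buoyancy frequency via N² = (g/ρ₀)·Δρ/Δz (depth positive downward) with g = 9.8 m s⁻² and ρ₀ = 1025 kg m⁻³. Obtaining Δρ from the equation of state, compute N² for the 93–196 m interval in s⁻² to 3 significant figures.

2.79 × 10⁻⁵ s⁻²

ΔT = +1.3 K, ΔS = +0.80 psu (deep − shallow).
Δρ/ρ₀ = −αΔT + βΔS = -2.99 × 10⁻⁴ + 5.92 × 10⁻⁴ = 2.93 × 10⁻⁴, so Δρ ≈ 0.3003 kg m⁻³.
N² = (g/ρ₀)·Δρ/Δz = g·(Δρ/ρ₀)/Δz = 9.8 × 2.93 × 10⁻⁴ / 103 = 2.7878 × 10⁻⁵ s⁻² ≈ 2.79 × 10⁻⁵ s⁻².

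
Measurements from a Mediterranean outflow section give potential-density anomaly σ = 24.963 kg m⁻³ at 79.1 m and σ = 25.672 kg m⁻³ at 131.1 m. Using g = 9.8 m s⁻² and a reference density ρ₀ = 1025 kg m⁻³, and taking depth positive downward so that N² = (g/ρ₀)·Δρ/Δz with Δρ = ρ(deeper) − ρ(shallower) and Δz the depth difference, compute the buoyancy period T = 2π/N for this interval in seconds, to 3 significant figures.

Δρ = 1025.672 − 1024.963 = 0.709 kg m⁻³ over Δz = 131.1 − 79.1 = 52 m.
N² = (9.8/1025) × (0.709/52) = 1.3036 × 10⁻⁴ s⁻².
N = √(1.3036 × 10⁻⁴) = 0.011418 rad s⁻¹, so T = 2π/N = 550.29 s ≈ 550 s.

550 s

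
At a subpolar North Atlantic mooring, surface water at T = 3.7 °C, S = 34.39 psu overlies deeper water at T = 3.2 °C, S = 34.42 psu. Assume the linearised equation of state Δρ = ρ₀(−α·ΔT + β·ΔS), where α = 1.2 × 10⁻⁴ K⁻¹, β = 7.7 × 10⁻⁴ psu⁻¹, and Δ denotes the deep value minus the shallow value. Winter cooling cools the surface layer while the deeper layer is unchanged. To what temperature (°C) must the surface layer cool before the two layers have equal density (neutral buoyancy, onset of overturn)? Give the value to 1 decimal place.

Neutral buoyancy requires Δρ = 0, i.e. −α(T_deep − T_surf′) + β(S_deep − S_surf) = 0.
T_surf′ = T_deep − (β/α)·ΔS = 3.2 − (7.7 × 10⁻⁴/1.2 × 10⁻⁴)·(+0.03) = 3.008 °C.
Cooling required: 3.7 − (3.008) = 0.692 °C.

3.0 °C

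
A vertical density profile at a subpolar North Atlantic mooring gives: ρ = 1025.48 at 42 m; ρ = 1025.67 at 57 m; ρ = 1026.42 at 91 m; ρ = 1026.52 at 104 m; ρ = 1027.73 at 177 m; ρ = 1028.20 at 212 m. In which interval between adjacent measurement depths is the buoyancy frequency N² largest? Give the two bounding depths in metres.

Compute the density gradient over each adjacent pair:
  42–57 m: Δρ/Δz = 0.19/15 = 0.013 kg m⁻⁴
  57–91 m: Δρ/Δz = 0.75/34 = 0.022 kg m⁻⁴
  91–104 m: Δρ/Δz = 0.10/13 = 7.7 × 10⁻³ kg m⁻⁴
  104–177 m: Δρ/Δz = 1.21/73 = 0.017 kg m⁻⁴
  177–212 m: Δρ/Δz = 0.47/35 = 0.013 kg m⁻⁴
The largest gradient is in the 57–91 m interval — the pycnocline.

57–91 m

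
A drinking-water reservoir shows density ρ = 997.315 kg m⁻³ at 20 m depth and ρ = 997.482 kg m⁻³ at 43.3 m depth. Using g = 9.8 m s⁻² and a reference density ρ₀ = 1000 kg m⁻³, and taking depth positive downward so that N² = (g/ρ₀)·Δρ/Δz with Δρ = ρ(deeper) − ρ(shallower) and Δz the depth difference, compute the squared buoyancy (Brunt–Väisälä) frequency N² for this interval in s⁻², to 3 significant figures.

Δρ = 997.482 − 997.315 = 0.167 kg m⁻³ over Δz = 43.3 − 20 = 23.3 m.
N² = (9.8/1000) × (0.167/23.3) = 7.0240 × 10⁻⁵ s⁻² ≈ 7.02 × 10⁻⁵ s⁻².

7.02 × 10⁻⁵ s⁻²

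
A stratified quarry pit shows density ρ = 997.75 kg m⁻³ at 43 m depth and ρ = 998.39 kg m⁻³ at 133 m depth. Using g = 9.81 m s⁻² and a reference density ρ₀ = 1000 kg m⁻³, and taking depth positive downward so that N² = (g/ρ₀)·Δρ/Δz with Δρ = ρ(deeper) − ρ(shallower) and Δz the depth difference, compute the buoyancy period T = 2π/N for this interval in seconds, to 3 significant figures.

Δρ = 998.39 − 997.75 = 0.64 kg m⁻³ over Δz = 133 − 43 = 90 m.
N² = (9.81/1000) × (0.64/90) = 6.9760 × 10⁻⁵ s⁻².
N = √(6.9760 × 10⁻⁵) = 8.3522 × 10⁻³ rad s⁻¹, so T = 2π/N = 752.28 s ≈ 752 s.

752 s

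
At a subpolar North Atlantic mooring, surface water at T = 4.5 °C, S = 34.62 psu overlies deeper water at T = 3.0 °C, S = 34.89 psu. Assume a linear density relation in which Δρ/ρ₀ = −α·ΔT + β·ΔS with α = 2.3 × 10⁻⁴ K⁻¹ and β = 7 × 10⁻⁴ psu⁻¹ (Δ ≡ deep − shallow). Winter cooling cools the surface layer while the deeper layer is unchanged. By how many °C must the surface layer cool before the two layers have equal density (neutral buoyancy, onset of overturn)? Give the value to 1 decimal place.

Neutral buoyancy requires Δρ = 0, i.e. −α(T_deep − T_surf′) + β(S_deep − S_surf) = 0.
T_surf′ = T_deep − (β/α)·ΔS = 3.0 − (7 × 10⁻⁴/2.3 × 10⁻⁴)·(+0.27) = 2.178 °C.
Cooling required: 4.5 − (2.178) = 2.322 °C.

2.3 °C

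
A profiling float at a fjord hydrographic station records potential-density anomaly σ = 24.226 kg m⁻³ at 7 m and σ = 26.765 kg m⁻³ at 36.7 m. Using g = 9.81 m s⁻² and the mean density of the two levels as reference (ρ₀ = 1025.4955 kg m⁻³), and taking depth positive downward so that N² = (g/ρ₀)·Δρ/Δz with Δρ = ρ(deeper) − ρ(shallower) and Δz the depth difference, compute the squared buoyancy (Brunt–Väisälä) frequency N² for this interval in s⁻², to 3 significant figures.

8.18 × 10⁻⁴ s⁻²

Δρ = 1026.765 − 1024.226 = 2.539 kg m⁻³ over Δz = 36.7 − 7 = 29.7 m.
N² = (9.81/1025.4955) × (2.539/29.7) = 8.1779 × 10⁻⁴ s⁻² ≈ 8.18 × 10⁻⁴ s⁻².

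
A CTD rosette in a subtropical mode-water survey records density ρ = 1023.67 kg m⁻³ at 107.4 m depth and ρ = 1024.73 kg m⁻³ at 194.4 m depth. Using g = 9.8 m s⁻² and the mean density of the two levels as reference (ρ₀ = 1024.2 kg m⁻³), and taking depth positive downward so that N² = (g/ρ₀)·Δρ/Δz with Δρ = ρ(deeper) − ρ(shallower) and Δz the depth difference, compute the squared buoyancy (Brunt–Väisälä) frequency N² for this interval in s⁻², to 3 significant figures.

1.17 × 10⁻⁴ s⁻²

Δρ = 1024.73 − 1023.67 = 1.06 kg m⁻³ over Δz = 194.4 − 107.4 = 87 m.
N² = (9.8/1024.2) × (1.06/87) = 1.1658 × 10⁻⁴ s⁻² ≈ 1.17 × 10⁻⁴ s⁻².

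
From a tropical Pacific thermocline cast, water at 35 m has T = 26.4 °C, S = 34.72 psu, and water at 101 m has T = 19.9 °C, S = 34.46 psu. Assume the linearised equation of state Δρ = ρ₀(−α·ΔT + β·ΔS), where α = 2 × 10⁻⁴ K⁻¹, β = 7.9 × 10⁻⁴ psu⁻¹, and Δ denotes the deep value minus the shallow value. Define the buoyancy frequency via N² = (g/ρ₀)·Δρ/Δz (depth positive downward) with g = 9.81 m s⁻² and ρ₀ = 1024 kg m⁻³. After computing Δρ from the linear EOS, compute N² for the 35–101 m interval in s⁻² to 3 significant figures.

ΔT = -6.5 K, ΔS = -0.26 psu (deep − shallow).
Δρ/ρ₀ = −αΔT + βΔS = 1.30 × 10⁻³ − 2.054 × 10⁻⁴ = 1.0946 × 10⁻³, so Δρ ≈ 1.121 kg m⁻³.
N² = (g/ρ₀)·Δρ/Δz = g·(Δρ/ρ₀)/Δz = 9.81 × 1.0946 × 10⁻³ / 66 = 1.6270 × 10⁻⁴ s⁻² ≈ 1.63 × 10⁻⁴ s⁻².

1.63 × 10⁻⁴ s⁻²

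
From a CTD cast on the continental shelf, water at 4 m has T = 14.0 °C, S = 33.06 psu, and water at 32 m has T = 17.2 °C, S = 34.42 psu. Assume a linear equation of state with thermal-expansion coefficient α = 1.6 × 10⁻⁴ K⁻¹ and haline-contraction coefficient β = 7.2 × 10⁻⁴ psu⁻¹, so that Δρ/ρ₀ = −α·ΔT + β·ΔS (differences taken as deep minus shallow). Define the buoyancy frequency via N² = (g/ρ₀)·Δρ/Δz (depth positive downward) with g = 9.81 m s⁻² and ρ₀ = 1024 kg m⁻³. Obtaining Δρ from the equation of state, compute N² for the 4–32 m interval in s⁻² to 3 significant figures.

1.64 × 10⁻⁴ s⁻²

ΔT = +3.2 K, ΔS = +1.36 psu (deep − shallow).
Δρ/ρ₀ = −αΔT + βΔS = -5.12 × 10⁻⁴ + 9.792 × 10⁻⁴ = 4.672 × 10⁻⁴, so Δρ ≈ 0.4784 kg m⁻³.
N² = (g/ρ₀)·Δρ/Δz = g·(Δρ/ρ₀)/Δz = 9.81 × 4.672 × 10⁻⁴ / 28 = 1.6369 × 10⁻⁴ s⁻² ≈ 1.64 × 10⁻⁴ s⁻².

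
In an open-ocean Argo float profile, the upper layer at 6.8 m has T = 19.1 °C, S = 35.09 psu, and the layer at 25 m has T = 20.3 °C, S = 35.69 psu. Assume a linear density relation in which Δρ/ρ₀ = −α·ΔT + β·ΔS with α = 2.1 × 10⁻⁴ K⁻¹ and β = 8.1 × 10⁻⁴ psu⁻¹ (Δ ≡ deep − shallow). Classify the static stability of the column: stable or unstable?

stable

ΔT = 20.3 − 19.1 = +1.2 K and ΔS = 35.69 − 35.09 = +0.60 psu (deep − shallow).
−αΔT = -2.52 × 10⁻⁴; βΔS = 4.86 × 10⁻⁴; sum Δρ/ρ₀ = 2.34 × 10⁻⁴.
Δρ/ρ₀ > 0, so Δρ > 0: deeper water is denser → statically stable.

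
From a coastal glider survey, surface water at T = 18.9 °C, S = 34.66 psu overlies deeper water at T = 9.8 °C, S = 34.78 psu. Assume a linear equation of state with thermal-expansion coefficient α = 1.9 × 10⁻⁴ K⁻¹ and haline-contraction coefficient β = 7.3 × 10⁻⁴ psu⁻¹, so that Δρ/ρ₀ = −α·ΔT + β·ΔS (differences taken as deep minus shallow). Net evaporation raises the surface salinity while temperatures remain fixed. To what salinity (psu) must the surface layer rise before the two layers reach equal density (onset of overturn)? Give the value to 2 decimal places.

Neutral buoyancy requires −α(T_deep − T_surf) + β(S_deep − S_surf′) = 0.
S_surf′ = S_deep − (α/β)·ΔT = 34.78 − (1.9 × 10⁻⁴/7.3 × 10⁻⁴)·(-9.1) = 37.1485 psu.
Increase required: 37.1485 − 34.66 = 2.4885 psu.

37.15 psu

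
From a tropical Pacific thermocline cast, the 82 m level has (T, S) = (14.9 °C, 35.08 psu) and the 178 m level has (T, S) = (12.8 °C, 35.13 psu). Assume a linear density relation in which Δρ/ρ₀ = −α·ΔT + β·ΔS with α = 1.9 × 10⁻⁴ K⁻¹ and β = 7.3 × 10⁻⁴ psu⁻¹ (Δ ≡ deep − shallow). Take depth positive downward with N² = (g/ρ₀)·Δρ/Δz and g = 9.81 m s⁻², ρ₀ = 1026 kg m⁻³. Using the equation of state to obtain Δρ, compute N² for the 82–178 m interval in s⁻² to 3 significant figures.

4.45 × 10⁻⁵ s⁻²

ΔT = -2.1 K, ΔS = +0.05 psu (deep − shallow).
Δρ/ρ₀ = −αΔT + βΔS = 3.99 × 10⁻⁴ + 3.65 × 10⁻⁵ = 4.355 × 10⁻⁴, so Δρ ≈ 0.4468 kg m⁻³.
N² = (g/ρ₀)·Δρ/Δz = g·(Δρ/ρ₀)/Δz = 9.81 × 4.355 × 10⁻⁴ / 96 = 4.4503 × 10⁻⁵ s⁻² ≈ 4.45 × 10⁻⁵ s⁻².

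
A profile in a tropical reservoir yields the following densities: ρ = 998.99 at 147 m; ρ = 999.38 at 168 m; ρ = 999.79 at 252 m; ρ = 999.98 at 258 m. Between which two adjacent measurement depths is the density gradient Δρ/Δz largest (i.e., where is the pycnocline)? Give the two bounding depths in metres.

252–258 m

Compute the density gradient over each adjacent pair:
  147–168 m: Δρ/Δz = 0.39/21 = 0.019 kg m⁻⁴
  168–252 m: Δρ/Δz = 0.41/84 = 4.9 × 10⁻³ kg m⁻⁴
  252–258 m: Δρ/Δz = 0.19/6 = 0.032 kg m⁻⁴
The largest gradient is in the 252–258 m interval — the pycnocline.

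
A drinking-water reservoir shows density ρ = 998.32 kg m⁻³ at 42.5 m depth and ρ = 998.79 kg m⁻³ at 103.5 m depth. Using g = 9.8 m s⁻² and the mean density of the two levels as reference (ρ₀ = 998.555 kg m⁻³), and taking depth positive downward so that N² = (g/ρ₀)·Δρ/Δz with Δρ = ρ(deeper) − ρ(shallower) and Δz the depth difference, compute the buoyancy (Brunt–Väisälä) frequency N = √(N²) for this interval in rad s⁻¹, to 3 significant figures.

Δρ = 998.79 − 998.32 = 0.47 kg m⁻³ over Δz = 103.5 − 42.5 = 61 m.
N² = (9.8/998.555) × (0.47/61) = 7.5617 × 10⁻⁵ s⁻².
N = √(7.5617 × 10⁻⁵) = 8.6958 × 10⁻³ rad s⁻¹ ≈ 8.70 × 10⁻³ rad s⁻¹.
N² > 0, so the interval is statically stable.

8.70 × 10⁻³ rad s⁻¹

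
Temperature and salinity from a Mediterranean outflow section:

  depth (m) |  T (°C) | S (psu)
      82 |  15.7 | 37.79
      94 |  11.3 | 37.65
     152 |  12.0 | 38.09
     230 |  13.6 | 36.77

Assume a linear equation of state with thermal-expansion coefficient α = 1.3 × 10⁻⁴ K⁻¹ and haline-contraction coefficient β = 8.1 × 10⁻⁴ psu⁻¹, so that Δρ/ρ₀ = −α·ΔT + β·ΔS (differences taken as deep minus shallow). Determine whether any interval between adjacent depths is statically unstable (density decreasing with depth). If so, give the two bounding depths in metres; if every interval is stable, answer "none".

Evaluate Δρ/ρ₀ = −αΔT + βΔS across each adjacent pair:
  82–94 m: −αΔT+βΔS = −(1.3 × 10⁻⁴)(-4.4)+(8.1 × 10⁻⁴)(-0.14) = 4.6 × 10⁻⁴ → stable
  94–152 m: −αΔT+βΔS = −(1.3 × 10⁻⁴)(+0.7)+(8.1 × 10⁻⁴)(+0.44) = 2.7 × 10⁻⁴ → stable
  152–230 m: −αΔT+βΔS = −(1.3 × 10⁻⁴)(+1.6)+(8.1 × 10⁻⁴)(-1.32) = -1.3 × 10⁻³ → UNSTABLE
The 152–230 m interval has Δρ < 0: lighter water underlies denser water.

152–230 m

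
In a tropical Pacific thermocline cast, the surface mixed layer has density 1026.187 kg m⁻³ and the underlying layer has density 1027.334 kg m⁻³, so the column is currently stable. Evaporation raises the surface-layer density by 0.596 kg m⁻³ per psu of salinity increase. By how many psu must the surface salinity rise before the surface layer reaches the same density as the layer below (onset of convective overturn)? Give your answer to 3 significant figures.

1.92 psu

Density deficit of the surface layer: 1027.334 − 1026.187 = 1.147 kg m⁻³.
Required change = 1.147 / 0.596 = 1.92 psu.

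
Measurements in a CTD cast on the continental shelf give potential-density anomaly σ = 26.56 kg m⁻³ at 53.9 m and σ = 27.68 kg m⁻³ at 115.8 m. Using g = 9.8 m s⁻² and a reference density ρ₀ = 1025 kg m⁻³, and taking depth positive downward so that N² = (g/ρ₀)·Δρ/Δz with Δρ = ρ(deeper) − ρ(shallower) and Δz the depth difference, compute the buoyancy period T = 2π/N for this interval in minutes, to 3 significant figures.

Δρ = 1027.68 − 1026.56 = 1.12 kg m⁻³ over Δz = 115.8 − 53.9 = 61.9 m.
N² = (9.8/1025) × (1.12/61.9) = 1.7299 × 10⁻⁴ s⁻².
N = √(1.7299 × 10⁻⁴) = 0.013153 rad s⁻¹, so T = 2π/N = 477.70 s = 7.9617 min ≈ 7.96 min.

7.96 min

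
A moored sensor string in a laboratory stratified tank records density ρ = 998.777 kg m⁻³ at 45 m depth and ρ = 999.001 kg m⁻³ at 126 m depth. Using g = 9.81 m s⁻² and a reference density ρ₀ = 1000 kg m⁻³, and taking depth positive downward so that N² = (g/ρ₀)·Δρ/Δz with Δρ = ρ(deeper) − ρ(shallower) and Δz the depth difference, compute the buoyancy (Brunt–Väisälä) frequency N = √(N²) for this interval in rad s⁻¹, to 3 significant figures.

Δρ = 999.001 − 998.777 = 0.224 kg m⁻³ over Δz = 126 − 45 = 81 m.
N² = (9.81/1000) × (0.224/81) = 2.7129 × 10⁻⁵ s⁻².
N = √(2.7129 × 10⁻⁵) = 5.2086 × 10⁻³ rad s⁻¹ ≈ 5.21 × 10⁻³ rad s⁻¹.

5.21 × 10⁻³ rad s⁻¹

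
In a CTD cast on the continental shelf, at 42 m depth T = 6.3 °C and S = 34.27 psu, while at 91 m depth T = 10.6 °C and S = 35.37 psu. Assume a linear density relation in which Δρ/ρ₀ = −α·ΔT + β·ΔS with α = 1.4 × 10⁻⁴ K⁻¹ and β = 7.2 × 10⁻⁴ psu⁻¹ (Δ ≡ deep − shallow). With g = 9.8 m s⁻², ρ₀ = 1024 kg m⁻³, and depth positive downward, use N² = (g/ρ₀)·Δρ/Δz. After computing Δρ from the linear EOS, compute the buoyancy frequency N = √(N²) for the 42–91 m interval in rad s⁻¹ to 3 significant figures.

6.16 × 10⁻³ rad s⁻¹

ΔT = +4.3 K, ΔS = +1.10 psu (deep − shallow).
Δρ/ρ₀ = −αΔT + βΔS = -6.02 × 10⁻⁴ + 7.92 × 10⁻⁴ = 1.90 × 10⁻⁴, so Δρ ≈ 0.1946 kg m⁻³.
N² = (g/ρ₀)·Δρ/Δz = g·(Δρ/ρ₀)/Δz = 9.8 × 1.90 × 10⁻⁴ / 49 = 3.8000 × 10⁻⁵ s⁻².
N = √(3.8000 × 10⁻⁵) = 6.1644 × 10⁻³ rad s⁻¹ ≈ 6.16 × 10⁻³ rad s⁻¹.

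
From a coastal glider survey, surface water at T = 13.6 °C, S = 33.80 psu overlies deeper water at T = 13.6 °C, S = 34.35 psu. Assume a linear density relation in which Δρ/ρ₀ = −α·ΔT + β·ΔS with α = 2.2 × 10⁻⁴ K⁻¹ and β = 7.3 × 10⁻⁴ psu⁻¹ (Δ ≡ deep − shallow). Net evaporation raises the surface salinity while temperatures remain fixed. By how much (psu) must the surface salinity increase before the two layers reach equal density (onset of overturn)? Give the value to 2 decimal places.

Neutral buoyancy requires −α(T_deep − T_surf) + β(S_deep − S_surf′) = 0.
S_surf′ = S_deep − (α/β)·ΔT = 34.35 − (2.2 × 10⁻⁴/7.3 × 10⁻⁴)·(+0.0) = 34.3500 psu.
Increase required: 34.3500 − 33.80 = 0.5500 psu.

0.55 psu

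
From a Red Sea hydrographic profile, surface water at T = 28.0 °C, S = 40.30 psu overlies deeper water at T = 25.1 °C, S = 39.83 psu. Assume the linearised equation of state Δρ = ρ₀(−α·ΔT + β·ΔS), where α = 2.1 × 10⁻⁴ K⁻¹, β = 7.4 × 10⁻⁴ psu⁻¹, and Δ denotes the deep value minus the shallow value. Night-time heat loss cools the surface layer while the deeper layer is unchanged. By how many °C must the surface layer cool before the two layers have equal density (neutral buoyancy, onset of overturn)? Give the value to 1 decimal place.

1.2 °C

Neutral buoyancy requires Δρ = 0, i.e. −α(T_deep − T_surf′) + β(S_deep − S_surf) = 0.
T_surf′ = T_deep − (β/α)·ΔS = 25.1 − (7.4 × 10⁻⁴/2.1 × 10⁻⁴)·(-0.47) = 26.756 °C.
Cooling required: 28.0 − (26.756) = 1.244 °C.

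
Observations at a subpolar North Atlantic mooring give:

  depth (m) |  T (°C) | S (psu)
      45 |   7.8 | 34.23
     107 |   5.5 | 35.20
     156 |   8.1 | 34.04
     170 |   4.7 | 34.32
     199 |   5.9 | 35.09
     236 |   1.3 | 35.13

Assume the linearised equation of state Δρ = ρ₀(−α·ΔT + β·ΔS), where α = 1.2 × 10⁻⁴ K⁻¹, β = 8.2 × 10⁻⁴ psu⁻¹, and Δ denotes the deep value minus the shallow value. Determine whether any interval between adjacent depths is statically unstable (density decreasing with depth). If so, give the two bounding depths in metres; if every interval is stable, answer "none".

Evaluate Δρ/ρ₀ = −αΔT + βΔS across each adjacent pair:
  45–107 m: −αΔT+βΔS = −(1.2 × 10⁻⁴)(-2.3)+(8.2 × 10⁻⁴)(+0.97) = 1.1 × 10⁻³ → stable
  107–156 m: −αΔT+βΔS = −(1.2 × 10⁻⁴)(+2.6)+(8.2 × 10⁻⁴)(-1.16) = -1.3 × 10⁻³ → UNSTABLE
  156–170 m: −αΔT+βΔS = −(1.2 × 10⁻⁴)(-3.4)+(8.2 × 10⁻⁴)(+0.28) = 6.4 × 10⁻⁴ → stable
  170–199 m: −αΔT+βΔS = −(1.2 × 10⁻⁴)(+1.2)+(8.2 × 10⁻⁴)(+0.77) = 4.9 × 10⁻⁴ → stable
  199–236 m: −αΔT+βΔS = −(1.2 × 10⁻⁴)(-4.6)+(8.2 × 10⁻⁴)(+0.04) = 5.8 × 10⁻⁴ → stable
The 107–156 m interval has Δρ < 0: lighter water underlies denser water.

107–156 m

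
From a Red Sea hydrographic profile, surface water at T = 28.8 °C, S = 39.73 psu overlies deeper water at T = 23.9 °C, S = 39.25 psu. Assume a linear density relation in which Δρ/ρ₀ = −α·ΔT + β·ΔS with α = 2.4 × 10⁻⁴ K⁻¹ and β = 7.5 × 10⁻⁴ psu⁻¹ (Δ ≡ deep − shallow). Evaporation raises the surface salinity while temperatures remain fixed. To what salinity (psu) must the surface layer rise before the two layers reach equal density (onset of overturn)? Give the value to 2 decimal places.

Neutral buoyancy requires −α(T_deep − T_surf) + β(S_deep − S_surf′) = 0.
S_surf′ = S_deep − (α/β)·ΔT = 39.25 − (2.4 × 10⁻⁴/7.5 × 10⁻⁴)·(-4.9) = 40.8180 psu.
Increase required: 40.8180 − 39.73 = 1.0880 psu.

40.82 psu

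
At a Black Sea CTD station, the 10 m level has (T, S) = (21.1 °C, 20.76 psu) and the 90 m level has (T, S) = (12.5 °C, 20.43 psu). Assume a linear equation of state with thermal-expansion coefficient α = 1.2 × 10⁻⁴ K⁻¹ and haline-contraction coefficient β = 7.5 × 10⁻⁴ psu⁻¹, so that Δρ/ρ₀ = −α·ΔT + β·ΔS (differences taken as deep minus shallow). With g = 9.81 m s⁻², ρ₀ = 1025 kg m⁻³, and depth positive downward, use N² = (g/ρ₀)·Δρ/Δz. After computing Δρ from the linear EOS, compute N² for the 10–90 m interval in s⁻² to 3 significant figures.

ΔT = -8.6 K, ΔS = -0.33 psu (deep − shallow).
Δρ/ρ₀ = −αΔT + βΔS = 1.032 × 10⁻³ − 2.475 × 10⁻⁴ = 7.845 × 10⁻⁴, so Δρ ≈ 0.8041 kg m⁻³.
N² = (g/ρ₀)·Δρ/Δz = g·(Δρ/ρ₀)/Δz = 9.81 × 7.845 × 10⁻⁴ / 80 = 9.6199 × 10⁻⁵ s⁻² ≈ 9.62 × 10⁻⁵ s⁻².

9.62 × 10⁻⁵ s⁻²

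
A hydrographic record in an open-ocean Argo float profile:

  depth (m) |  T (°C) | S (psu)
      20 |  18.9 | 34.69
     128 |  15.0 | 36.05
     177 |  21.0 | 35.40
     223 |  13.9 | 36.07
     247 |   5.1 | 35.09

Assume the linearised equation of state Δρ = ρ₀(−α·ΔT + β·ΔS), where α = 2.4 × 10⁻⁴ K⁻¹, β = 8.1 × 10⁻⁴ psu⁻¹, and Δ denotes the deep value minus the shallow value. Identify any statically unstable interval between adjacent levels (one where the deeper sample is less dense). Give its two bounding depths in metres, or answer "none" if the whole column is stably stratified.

128–177 m

Evaluate Δρ/ρ₀ = −αΔT + βΔS across each adjacent pair:
  20–128 m: −αΔT+βΔS = −(2.4 × 10⁻⁴)(-3.9)+(8.1 × 10⁻⁴)(+1.36) = 2.0 × 10⁻³ → stable
  128–177 m: −αΔT+βΔS = −(2.4 × 10⁻⁴)(+6.0)+(8.1 × 10⁻⁴)(-0.65) = -2.0 × 10⁻³ → UNSTABLE
  177–223 m: −αΔT+βΔS = −(2.4 × 10⁻⁴)(-7.1)+(8.1 × 10⁻⁴)(+0.67) = 2.2 × 10⁻³ → stable
  223–247 m: −αΔT+βΔS = −(2.4 × 10⁻⁴)(-8.8)+(8.1 × 10⁻⁴)(-0.98) = 1.3 × 10⁻³ → stable
The 128–177 m interval has Δρ < 0: lighter water underlies denser water.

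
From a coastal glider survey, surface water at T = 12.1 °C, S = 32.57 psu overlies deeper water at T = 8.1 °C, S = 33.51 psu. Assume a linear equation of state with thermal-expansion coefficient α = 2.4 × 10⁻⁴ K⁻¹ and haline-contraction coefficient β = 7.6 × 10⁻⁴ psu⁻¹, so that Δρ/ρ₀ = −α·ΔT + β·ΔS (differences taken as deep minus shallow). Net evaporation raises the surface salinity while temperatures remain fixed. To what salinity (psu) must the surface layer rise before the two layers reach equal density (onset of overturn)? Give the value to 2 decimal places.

34.77 psu

Neutral buoyancy requires −α(T_deep − T_surf) + β(S_deep − S_surf′) = 0.
S_surf′ = S_deep − (α/β)·ΔT = 33.51 − (2.4 × 10⁻⁴/7.6 × 10⁻⁴)·(-4.0) = 34.7732 psu.
Increase required: 34.7732 − 32.57 = 2.2032 psu.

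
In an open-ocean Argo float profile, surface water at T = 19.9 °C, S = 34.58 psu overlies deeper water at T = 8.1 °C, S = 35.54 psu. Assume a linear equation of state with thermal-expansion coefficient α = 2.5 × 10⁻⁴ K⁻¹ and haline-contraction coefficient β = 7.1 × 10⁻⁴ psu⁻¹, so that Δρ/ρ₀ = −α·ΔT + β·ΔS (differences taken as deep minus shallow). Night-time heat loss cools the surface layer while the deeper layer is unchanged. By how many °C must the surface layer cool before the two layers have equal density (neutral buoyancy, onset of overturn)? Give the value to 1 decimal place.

14.5 °C

Neutral buoyancy requires Δρ = 0, i.e. −α(T_deep − T_surf′) + β(S_deep − S_surf) = 0.
T_surf′ = T_deep − (β/α)·ΔS = 8.1 − (7.1 × 10⁻⁴/2.5 × 10⁻⁴)·(+0.96) = 5.374 °C.
Cooling required: 19.9 − (5.374) = 14.526 °C.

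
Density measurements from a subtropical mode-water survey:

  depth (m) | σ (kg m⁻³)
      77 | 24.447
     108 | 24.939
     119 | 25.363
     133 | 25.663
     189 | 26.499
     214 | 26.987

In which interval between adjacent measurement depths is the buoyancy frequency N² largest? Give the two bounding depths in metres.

Compute the density gradient over each adjacent pair:
  77–108 m: Δρ/Δz = 0.492/31 = 0.016 kg m⁻⁴
  108–119 m: Δρ/Δz = 0.424/11 = 0.039 kg m⁻⁴
  119–133 m: Δρ/Δz = 0.300/14 = 0.021 kg m⁻⁴
  133–189 m: Δρ/Δz = 0.836/56 = 0.015 kg m⁻⁴
  189–214 m: Δρ/Δz = 0.488/25 = 0.020 kg m⁻⁴
The largest gradient is in the 108–119 m interval — the pycnocline.

108–119 m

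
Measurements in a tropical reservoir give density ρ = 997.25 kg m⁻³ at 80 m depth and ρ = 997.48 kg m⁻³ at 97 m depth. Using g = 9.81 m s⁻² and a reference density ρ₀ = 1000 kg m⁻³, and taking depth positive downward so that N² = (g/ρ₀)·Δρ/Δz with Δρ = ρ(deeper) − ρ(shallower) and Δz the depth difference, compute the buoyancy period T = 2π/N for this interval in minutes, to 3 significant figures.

9.09 min

Δρ = 997.48 − 997.25 = 0.23 kg m⁻³ over Δz = 97 − 80 = 17 m.
N² = (9.81/1000) × (0.23/17) = 1.3272 × 10⁻⁴ s⁻².
N = √(1.3272 × 10⁻⁴) = 0.011520 rad s⁻¹, so T = 2π/N = 545.42 s = 9.0903 min ≈ 9.09 min.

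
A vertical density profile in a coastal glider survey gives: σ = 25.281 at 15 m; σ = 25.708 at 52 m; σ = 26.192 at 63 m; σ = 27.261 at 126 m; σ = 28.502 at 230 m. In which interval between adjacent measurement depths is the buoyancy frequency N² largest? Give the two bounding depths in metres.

Compute the density gradient over each adjacent pair:
  15–52 m: Δρ/Δz = 0.427/37 = 0.012 kg m⁻⁴
  52–63 m: Δρ/Δz = 0.484/11 = 0.044 kg m⁻⁴
  63–126 m: Δρ/Δz = 1.069/63 = 0.017 kg m⁻⁴
  126–230 m: Δρ/Δz = 1.241/104 = 0.012 kg m⁻⁴
The largest gradient is in the 52–63 m interval — the pycnocline.

52–63 m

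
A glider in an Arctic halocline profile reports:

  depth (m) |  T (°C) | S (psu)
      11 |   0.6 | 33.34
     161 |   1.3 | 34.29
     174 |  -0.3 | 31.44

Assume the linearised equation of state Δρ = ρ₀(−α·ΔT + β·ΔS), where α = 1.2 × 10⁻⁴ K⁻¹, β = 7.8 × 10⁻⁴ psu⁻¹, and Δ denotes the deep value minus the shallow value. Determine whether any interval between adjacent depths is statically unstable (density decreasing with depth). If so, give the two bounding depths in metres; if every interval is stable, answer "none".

161–174 m

Evaluate Δρ/ρ₀ = −αΔT + βΔS across each adjacent pair:
  11–161 m: −αΔT+βΔS = −(1.2 × 10⁻⁴)(+0.7)+(7.8 × 10⁻⁴)(+0.95) = 6.6 × 10⁻⁴ → stable
  161–174 m: −αΔT+βΔS = −(1.2 × 10⁻⁴)(-1.6)+(7.8 × 10⁻⁴)(-2.85) = -2.0 × 10⁻³ → UNSTABLE
The 161–174 m interval has Δρ < 0: lighter water underlies denser water.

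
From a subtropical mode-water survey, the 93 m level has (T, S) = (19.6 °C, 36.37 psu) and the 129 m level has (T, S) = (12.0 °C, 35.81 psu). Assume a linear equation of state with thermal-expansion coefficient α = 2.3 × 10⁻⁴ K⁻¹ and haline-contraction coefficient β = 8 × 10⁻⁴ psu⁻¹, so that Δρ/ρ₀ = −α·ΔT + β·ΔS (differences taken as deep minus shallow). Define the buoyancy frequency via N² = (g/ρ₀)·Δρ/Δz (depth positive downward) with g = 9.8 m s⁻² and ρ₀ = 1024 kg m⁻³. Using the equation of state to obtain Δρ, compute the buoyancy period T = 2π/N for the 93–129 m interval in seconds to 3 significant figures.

334 s

ΔT = -7.6 K, ΔS = -0.56 psu (deep − shallow).
Δρ/ρ₀ = −αΔT + βΔS = 1.748 × 10⁻³ − 4.48 × 10⁻⁴ = 1.30 × 10⁻³, so Δρ ≈ 1.331 kg m⁻³.
N² = (g/ρ₀)·Δρ/Δz = g·(Δρ/ρ₀)/Δz = 9.8 × 1.30 × 10⁻³ / 36 = 3.5389 × 10⁻⁴ s⁻².
N = √(3.5389 × 10⁻⁴) = 0.018812 rad s⁻¹ → T = 2π/N = 334.00 s ≈ 334 s.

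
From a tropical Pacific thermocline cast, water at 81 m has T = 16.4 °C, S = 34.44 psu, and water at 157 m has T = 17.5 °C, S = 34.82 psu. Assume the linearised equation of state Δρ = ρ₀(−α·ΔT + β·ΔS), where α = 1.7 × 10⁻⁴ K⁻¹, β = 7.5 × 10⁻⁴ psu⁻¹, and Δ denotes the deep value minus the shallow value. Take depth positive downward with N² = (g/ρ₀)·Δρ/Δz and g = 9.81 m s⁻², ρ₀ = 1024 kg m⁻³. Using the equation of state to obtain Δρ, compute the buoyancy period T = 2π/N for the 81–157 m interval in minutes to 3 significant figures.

ΔT = +1.1 K, ΔS = +0.38 psu (deep − shallow).
Δρ/ρ₀ = −αΔT + βΔS = -1.87 × 10⁻⁴ + 2.85 × 10⁻⁴ = 9.80 × 10⁻⁵, so Δρ ≈ 0.1004 kg m⁻³.
N² = (g/ρ₀)·Δρ/Δz = g·(Δρ/ρ₀)/Δz = 9.81 × 9.80 × 10⁻⁵ / 76 = 1.2650 × 10⁻⁵ s⁻².
N = √(1.2650 × 10⁻⁵) = 3.5567 × 10⁻³ rad s⁻¹ → T = 2π/N = 1.7666 × 10³ s = 29.443 min ≈ 29.4 min.

29.4 min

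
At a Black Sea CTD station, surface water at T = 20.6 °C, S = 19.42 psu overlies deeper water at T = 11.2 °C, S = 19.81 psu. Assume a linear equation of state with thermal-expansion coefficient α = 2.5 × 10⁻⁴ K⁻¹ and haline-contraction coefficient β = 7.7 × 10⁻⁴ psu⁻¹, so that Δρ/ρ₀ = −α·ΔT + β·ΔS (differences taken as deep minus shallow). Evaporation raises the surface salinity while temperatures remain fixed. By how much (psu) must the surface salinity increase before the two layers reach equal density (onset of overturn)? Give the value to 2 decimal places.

Neutral buoyancy requires −α(T_deep − T_surf) + β(S_deep − S_surf′) = 0.
S_surf′ = S_deep − (α/β)·ΔT = 19.81 − (2.5 × 10⁻⁴/7.7 × 10⁻⁴)·(-9.4) = 22.8619 psu.
Increase required: 22.8619 − 19.42 = 3.4419 psu.

3.44 psu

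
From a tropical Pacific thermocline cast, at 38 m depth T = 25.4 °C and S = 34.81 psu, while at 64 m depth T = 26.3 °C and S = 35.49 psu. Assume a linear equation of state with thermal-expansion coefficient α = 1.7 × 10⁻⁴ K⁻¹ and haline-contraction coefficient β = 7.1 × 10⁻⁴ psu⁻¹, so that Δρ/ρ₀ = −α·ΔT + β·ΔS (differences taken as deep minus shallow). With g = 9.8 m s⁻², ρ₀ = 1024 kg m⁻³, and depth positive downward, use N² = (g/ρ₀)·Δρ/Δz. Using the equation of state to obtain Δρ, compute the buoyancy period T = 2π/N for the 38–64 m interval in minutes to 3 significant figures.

ΔT = +0.9 K, ΔS = +0.68 psu (deep − shallow).
Δρ/ρ₀ = −αΔT + βΔS = -1.53 × 10⁻⁴ + 4.828 × 10⁻⁴ = 3.298 × 10⁻⁴, so Δρ ≈ 0.3377 kg m⁻³.
N² = (g/ρ₀)·Δρ/Δz = g·(Δρ/ρ₀)/Δz = 9.8 × 3.298 × 10⁻⁴ / 26 = 1.2431 × 10⁻⁴ s⁻².
N = √(1.2431 × 10⁻⁴) = 0.011149 rad s⁻¹ → T = 2π/N = 563.56 s = 9.3927 min ≈ 9.39 min.

9.39 min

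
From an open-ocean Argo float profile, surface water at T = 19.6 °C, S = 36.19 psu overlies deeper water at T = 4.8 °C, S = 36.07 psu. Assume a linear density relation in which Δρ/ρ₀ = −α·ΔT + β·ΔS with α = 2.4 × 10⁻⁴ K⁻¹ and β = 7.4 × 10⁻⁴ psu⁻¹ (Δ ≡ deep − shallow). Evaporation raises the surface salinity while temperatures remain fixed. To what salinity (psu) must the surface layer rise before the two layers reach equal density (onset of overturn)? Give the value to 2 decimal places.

Neutral buoyancy requires −α(T_deep − T_surf) + β(S_deep − S_surf′) = 0.
S_surf′ = S_deep − (α/β)·ΔT = 36.07 − (2.4 × 10⁻⁴/7.4 × 10⁻⁴)·(-14.8) = 40.8700 psu.
Increase required: 40.8700 − 36.19 = 4.6800 psu.

40.87 psu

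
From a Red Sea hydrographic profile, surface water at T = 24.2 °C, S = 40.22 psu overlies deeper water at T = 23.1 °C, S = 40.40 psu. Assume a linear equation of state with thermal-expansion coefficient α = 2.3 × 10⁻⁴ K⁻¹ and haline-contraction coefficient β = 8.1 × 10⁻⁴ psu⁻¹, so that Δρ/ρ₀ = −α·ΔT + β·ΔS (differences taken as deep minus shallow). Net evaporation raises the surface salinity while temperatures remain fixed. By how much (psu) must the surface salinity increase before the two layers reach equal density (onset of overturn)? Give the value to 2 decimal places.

0.49 psu

Neutral buoyancy requires −α(T_deep − T_surf) + β(S_deep − S_surf′) = 0.
S_surf′ = S_deep − (α/β)·ΔT = 40.40 − (2.3 × 10⁻⁴/8.1 × 10⁻⁴)·(-1.1) = 40.7123 psu.
Increase required: 40.7123 − 40.22 = 0.4923 psu.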